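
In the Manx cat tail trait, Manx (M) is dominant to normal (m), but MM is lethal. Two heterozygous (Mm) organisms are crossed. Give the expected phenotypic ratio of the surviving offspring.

Cross: Mm × Mm
Punnett square offspring (before lethality): 1 MM, 2 Mm, 1 mm
The MM genotype is lethal (embryos die); surviving offspring: 2 Mm, 1 mm
Ratio: 2 Manx (tailless) : 1 normal-tailed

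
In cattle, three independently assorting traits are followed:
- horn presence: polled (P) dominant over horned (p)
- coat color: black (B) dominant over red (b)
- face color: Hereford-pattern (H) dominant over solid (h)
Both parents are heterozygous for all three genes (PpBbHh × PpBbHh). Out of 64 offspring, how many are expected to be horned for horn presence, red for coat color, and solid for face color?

Trihybrid cross: PpBbHh × PpBbHh
Each trait segregates independently with a 3:1 phenotypic ratio, so each gene contributes 3/4 (dominant) or 1/4 (recessive).
Target: horned (horn presence), red (coat color), solid (face color)
Probability = product of independent per-trait probabilities
= 1/4 × 1/4 × 1/4 = 1/64
Expected count = 1/64 × 64 = 1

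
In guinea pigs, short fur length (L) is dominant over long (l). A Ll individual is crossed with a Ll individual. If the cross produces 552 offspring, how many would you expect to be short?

Punnett square for Ll × Ll:
Offspring genotypes: 1 LL, 2 Ll, 1 ll
short: 3, long: 1
short: 3 out of 4 → fraction 3/4
Expected count = 3/4 × 552 = 414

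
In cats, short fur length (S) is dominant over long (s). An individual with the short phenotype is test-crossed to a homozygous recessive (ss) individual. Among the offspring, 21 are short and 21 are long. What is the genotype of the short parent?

Test cross: ? × ss
Offspring: 21 short, 21 long — approximately 1:1.
A 1:1 ratio in a test cross indicates the unknown parent is heterozygous (Ss).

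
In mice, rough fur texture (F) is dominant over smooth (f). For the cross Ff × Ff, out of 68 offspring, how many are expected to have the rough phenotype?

Punnett square for Ff × Ff:
Offspring genotypes: 1 FF, 2 Ff, 1 ff
Total offspring: 4
Count with target: 3
Probability: 3/4
Expected count = 3/4 × 68 = 51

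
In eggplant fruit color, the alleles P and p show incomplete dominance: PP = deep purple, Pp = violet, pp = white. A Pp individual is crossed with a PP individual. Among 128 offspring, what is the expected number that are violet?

Punnett square for Pp × PP:
Offspring genotypes: 2 PP, 2 Pp
Phenotype counts: 2 deep purple, 2 violet
violet: 2 out of 4 → fraction 1/2
Expected count = 1/2 × 128 = 64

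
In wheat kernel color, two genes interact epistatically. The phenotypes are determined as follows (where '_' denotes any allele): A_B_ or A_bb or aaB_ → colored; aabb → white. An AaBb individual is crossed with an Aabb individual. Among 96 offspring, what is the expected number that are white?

Cross: AaBb × Aabb — consider each gene separately:
A gene: Aa × Aa → 1 AA, 2 Aa, 1 aa → 3 A_ : 1 aa (out of 4)
B gene: Bb × bb → 2 Bb, 2 bb → 2 B_ : 2 bb (out of 4)
Genotype classes (out of 4 × 4 = 16): A_B_ = 3×2 = 6; A_bb = 3×2 = 6; aaB_ = 1×2 = 2; aabb = 1×2 = 2
Apply the phenotype rules: A_B_ (6) + A_bb (6) + aaB_ (2) → colored; aabb (2) → white
Phenotype counts (out of 16): 14 colored, 2 white
white: 2 out of 16 → fraction 1/8
Expected count = 1/8 × 96 = 12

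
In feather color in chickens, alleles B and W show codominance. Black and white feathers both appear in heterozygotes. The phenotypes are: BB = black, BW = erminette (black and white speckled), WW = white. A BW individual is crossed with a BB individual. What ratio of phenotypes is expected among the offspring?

Punnett square for BW × BB:
Offspring genotypes: 2 BB, 2 BW
Phenotype counts: 2 black, 2 erminette (black and white speckled)
Ratio: 1 black : 1 erminette (black and white speckled)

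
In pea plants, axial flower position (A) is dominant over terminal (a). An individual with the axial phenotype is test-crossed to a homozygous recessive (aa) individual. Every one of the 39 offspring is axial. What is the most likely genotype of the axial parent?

Test cross: ? × aa
All offspring are axial.
If the unknown parent were heterozygous (Aa), about half of 39 offspring would be terminal; none are. The unknown parent is most likely homozygous dominant (AA).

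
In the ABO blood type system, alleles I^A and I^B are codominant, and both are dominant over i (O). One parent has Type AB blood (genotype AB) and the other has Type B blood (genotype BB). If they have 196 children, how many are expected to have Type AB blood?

Cross: AB × BB
Possible offspring genotypes: 2 AB, 2 BB
Blood type counts: 2 Type AB, 2 Type B
Probability of Type AB: 2/4 = 1/2
Expected count = 1/2 × 196 = 98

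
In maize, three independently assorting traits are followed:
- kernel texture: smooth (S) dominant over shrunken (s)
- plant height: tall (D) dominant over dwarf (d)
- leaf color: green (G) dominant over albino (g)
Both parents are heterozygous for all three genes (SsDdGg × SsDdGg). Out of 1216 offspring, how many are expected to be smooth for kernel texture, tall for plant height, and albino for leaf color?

Trihybrid cross: SsDdGg × SsDdGg
Each trait segregates independently with a 3:1 phenotypic ratio, so each gene contributes 3/4 (dominant) or 1/4 (recessive).
Target: smooth (kernel texture), tall (plant height), albino (leaf color)
Probability = product of independent per-trait probabilities
= 3/4 × 3/4 × 1/4 = 9/64
Expected count = 9/64 × 1216 = 171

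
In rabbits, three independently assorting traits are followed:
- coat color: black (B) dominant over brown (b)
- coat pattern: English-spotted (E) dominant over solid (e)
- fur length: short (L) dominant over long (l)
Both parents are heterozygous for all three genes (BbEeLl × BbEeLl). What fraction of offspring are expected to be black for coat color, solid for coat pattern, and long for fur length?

Trihybrid cross: BbEeLl × BbEeLl
Each trait segregates independently with a 3:1 phenotypic ratio, so each gene contributes 3/4 (dominant) or 1/4 (recessive).
Target: black (coat color), solid (coat pattern), long (fur length)
Probability = product of independent per-trait probabilities
= 3/4 × 1/4 × 1/4 = 3/64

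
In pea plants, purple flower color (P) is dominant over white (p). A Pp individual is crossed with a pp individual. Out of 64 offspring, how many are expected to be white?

Punnett square for Pp × pp:
Offspring genotypes: 2 Pp, 2 pp
purple: 2, white: 2
white: 2 out of 4 → fraction 1/2
Expected count = 1/2 × 64 = 32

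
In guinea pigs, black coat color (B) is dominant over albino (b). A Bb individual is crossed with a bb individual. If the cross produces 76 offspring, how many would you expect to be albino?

Punnett square for Bb × bb:
Offspring genotypes: 2 Bb, 2 bb
black: 2, albino: 2
albino: 2 out of 4 → fraction 1/2
Expected count = 1/2 × 76 = 38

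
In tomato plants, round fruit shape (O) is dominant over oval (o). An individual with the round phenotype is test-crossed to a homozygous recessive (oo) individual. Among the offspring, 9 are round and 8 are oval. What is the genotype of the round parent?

Test cross: ? × oo
Offspring: 9 round, 8 oval — approximately 1:1.
A 1:1 ratio in a test cross indicates the unknown parent is heterozygous (Oo).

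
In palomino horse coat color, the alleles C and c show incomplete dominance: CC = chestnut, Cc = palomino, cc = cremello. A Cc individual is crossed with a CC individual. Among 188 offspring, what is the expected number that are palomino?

Punnett square for Cc × CC:
Offspring genotypes: 2 CC, 2 Cc
Phenotype counts: 2 chestnut, 2 palomino
palomino: 2 out of 4 → fraction 1/2
Expected count = 1/2 × 188 = 94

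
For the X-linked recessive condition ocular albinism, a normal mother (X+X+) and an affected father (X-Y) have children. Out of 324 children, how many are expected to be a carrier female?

Cross: X+X+ × X-Y
Offspring: 2 X+X-, 2 X+Y
Probability of a carrier female: 2/4 = 1/2
Expected count = 1/2 × 324 = 162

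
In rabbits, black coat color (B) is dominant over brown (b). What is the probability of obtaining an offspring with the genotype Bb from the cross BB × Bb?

Punnett square for BB × Bb:
Offspring genotypes: 2 BB, 2 Bb
Total offspring: 4
Count with target: 2
Probability: 2/4 = 1/2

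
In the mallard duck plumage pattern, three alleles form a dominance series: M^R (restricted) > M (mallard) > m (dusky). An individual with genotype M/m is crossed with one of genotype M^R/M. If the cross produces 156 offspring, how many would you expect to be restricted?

Cross: M/m × M^R/M
Allele dominance: M^R > M > m
Offspring genotypes: 1 M^R/M, 1 M/M, 1 M^R/m, 1 M/m
Phenotype counts: 2 restricted, 2 mallard
restricted: 2 out of 4 → fraction 1/2
Expected count = 1/2 × 156 = 78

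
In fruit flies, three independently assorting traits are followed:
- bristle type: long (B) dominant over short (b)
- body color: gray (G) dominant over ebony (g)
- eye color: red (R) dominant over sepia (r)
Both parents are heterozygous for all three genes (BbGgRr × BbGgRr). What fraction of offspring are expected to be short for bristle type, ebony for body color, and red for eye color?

Trihybrid cross: BbGgRr × BbGgRr
Each trait segregates independently with a 3:1 phenotypic ratio, so each gene contributes 3/4 (dominant) or 1/4 (recessive).
Target: short (bristle type), ebony (body color), red (eye color)
Probability = product of independent per-trait probabilities
= 1/4 × 1/4 × 3/4 = 3/64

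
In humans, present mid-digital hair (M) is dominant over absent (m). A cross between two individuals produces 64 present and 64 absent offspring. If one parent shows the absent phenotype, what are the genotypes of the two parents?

Observed offspring: 64 present, 64 absent
The observed ratio simplifies to 1:1. One parent shows absent, so its genotype must be mm. A 1:1 offspring split requires the other parent to be heterozygous (Mm).
Parent genotypes: mm × Mm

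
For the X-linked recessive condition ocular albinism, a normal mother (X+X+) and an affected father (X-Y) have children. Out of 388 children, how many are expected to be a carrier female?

Cross: X+X+ × X-Y
Offspring: 2 X+X-, 2 X+Y
Probability of a carrier female: 2/4 = 1/2
Expected count = 1/2 × 388 = 194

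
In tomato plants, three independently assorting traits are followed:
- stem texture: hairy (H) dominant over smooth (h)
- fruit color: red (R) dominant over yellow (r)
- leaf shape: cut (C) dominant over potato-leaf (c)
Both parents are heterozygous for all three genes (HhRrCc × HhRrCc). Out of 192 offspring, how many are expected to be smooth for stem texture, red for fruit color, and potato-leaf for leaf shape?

Trihybrid cross: HhRrCc × HhRrCc
Each trait segregates independently with a 3:1 phenotypic ratio, so each gene contributes 3/4 (dominant) or 1/4 (recessive).
Target: smooth (stem texture), red (fruit color), potato-leaf (leaf shape)
Probability = product of independent per-trait probabilities
= 1/4 × 3/4 × 1/4 = 3/64
Expected count = 3/64 × 192 = 9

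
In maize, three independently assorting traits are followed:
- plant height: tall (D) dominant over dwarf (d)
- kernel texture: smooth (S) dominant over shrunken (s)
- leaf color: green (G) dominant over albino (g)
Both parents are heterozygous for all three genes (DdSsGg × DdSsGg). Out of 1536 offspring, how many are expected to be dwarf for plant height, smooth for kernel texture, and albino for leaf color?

Trihybrid cross: DdSsGg × DdSsGg
Each trait segregates independently with a 3:1 phenotypic ratio, so each gene contributes 3/4 (dominant) or 1/4 (recessive).
Target: dwarf (plant height), smooth (kernel texture), albino (leaf color)
Probability = product of independent per-trait probabilities
= 1/4 × 3/4 × 1/4 = 3/64
Expected count = 3/64 × 1536 = 72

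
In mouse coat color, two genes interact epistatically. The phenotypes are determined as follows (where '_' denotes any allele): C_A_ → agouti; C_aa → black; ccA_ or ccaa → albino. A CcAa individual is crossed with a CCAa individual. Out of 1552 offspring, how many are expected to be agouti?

Cross: CcAa × CCAa — consider each gene separately:
C gene: Cc × CC → 2 CC, 2 Cc → 4 C_ (out of 4)
A gene: Aa × Aa → 1 AA, 2 Aa, 1 aa → 3 A_ : 1 aa (out of 4)
Genotype classes (out of 4 × 4 = 16): C_A_ = 4×3 = 12; C_aa = 4×1 = 4
Apply the phenotype rules: C_A_ (12) → agouti; C_aa (4) → black
Phenotype counts (out of 16): 12 agouti, 4 black
agouti: 12 out of 16 → fraction 3/4
Expected count = 3/4 × 1552 = 1164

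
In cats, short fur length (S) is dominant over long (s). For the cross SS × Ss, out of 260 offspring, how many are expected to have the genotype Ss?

Punnett square for SS × Ss:
Offspring genotypes: 2 SS, 2 Ss
Total offspring: 4
Count with target: 2
Probability: 2/4 = 1/2
Expected count = 1/2 × 260 = 130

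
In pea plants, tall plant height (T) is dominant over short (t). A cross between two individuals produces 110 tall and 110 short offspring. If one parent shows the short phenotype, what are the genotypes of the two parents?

Observed offspring: 110 tall, 110 short
The observed ratio simplifies to 1:1. One parent shows short, so its genotype must be tt. A 1:1 offspring split requires the other parent to be heterozygous (Tt).
Parent genotypes: tt × Tt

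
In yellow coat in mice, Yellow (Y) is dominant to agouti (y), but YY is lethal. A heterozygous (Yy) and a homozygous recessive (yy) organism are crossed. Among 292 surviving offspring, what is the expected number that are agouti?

Cross: Yy × yy
Punnett square offspring (before lethality): 2 Yy, 2 yy
No YY offspring are produced in this cross.
agouti: 2 out of 4 → fraction 1/2
Expected count = 1/2 × 292 = 146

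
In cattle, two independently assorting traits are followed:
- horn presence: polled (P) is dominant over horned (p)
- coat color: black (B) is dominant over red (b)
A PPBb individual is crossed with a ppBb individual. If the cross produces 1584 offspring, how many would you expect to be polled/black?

Dihybrid cross PPBb × ppBb — consider each gene separately:
horn presence: PP × pp → 4 Pp → 4 P_ (out of 4)
coat color: Bb × Bb → 1 BB, 2 Bb, 1 bb → 3 B_ : 1 bb (out of 4)
Combine (counts out of 4 × 4 = 16): polled/black (P_B_) = 4×3 = 12; polled/red (P_bb) = 4×1 = 4
Phenotype counts (out of 16): 12 polled/black, 4 polled/red
polled/black: 12 out of 16 → fraction 3/4
Expected count = 3/4 × 1584 = 1188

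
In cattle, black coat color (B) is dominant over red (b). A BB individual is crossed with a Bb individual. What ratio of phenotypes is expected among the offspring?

Punnett square for BB × Bb:
Offspring genotypes: 2 BB, 2 Bb
black: 4, red: 0
Ratio: all black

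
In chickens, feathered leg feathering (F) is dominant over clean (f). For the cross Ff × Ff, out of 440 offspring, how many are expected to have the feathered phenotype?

Punnett square for Ff × Ff:
Offspring genotypes: 1 FF, 2 Ff, 1 ff
Total offspring: 4
Count with target: 3
Probability: 3/4
Expected count = 3/4 × 440 = 330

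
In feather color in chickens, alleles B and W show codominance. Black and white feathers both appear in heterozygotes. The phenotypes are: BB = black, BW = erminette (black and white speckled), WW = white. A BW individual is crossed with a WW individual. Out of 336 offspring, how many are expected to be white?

Punnett square for BW × WW:
Offspring genotypes: 2 BW, 2 WW
Phenotype counts: 2 erminette (black and white speckled), 2 white
white: 2 out of 4 → fraction 1/2
Expected count = 1/2 × 336 = 168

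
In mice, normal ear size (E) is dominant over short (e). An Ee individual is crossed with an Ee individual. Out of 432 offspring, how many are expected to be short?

Punnett square for Ee × Ee:
Offspring genotypes: 1 EE, 2 Ee, 1 ee
normal: 3, short: 1
short: 1 out of 4 → fraction 1/4
Expected count = 1/4 × 432 = 108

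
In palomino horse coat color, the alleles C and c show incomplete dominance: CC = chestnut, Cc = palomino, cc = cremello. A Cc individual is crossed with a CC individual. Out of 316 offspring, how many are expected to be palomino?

Punnett square for Cc × CC:
Offspring genotypes: 2 CC, 2 Cc
Phenotype counts: 2 chestnut, 2 palomino
palomino: 2 out of 4 → fraction 1/2
Expected count = 1/2 × 316 = 158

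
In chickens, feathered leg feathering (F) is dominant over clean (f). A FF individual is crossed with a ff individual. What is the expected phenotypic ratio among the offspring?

Punnett square for FF × ff:
Offspring genotypes: 4 Ff
feathered: 4, clean: 0
Ratio: all feathered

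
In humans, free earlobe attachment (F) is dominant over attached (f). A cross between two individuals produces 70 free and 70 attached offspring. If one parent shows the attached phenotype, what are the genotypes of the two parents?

Observed offspring: 70 free, 70 attached
The observed ratio simplifies to 1:1. One parent shows attached, so its genotype must be ff. A 1:1 offspring split requires the other parent to be heterozygous (Ff).
Parent genotypes: ff × Ff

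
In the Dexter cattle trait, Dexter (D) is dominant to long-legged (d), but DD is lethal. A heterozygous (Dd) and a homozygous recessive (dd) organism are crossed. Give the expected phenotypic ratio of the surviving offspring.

Cross: Dd × dd
Punnett square offspring (before lethality): 2 Dd, 2 dd
No DD offspring are produced in this cross.
Ratio: 1 Dexter (short-legged) : 1 long-legged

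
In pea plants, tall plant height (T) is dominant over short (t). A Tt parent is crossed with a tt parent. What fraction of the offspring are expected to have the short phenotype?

Punnett square for Tt × tt:
Offspring genotypes: 2 Tt, 2 tt
Total offspring: 4
Count with target: 2
Probability: 2/4 = 1/2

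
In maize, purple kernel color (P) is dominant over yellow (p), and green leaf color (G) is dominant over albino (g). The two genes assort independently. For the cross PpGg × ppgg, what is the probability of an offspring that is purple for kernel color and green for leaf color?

Dihybrid cross PpGg × ppgg — consider each gene separately:
kernel color: Pp × pp → 2 Pp, 2 pp → 2 P_ : 2 pp (out of 4)
leaf color: Gg × gg → 2 Gg, 2 gg → 2 G_ : 2 gg (out of 4)
Looking for: purple (P_) and green (G_)
P(purple) = 2/4, P(green) = 2/4
P(both) = 2/4 × 2/4 = 4/16 = 1/4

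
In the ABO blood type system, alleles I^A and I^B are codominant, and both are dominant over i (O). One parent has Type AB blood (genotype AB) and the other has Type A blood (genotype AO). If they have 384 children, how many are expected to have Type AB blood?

Cross: AB × AO
Possible offspring genotypes: 1 AA, 1 AO, 1 AB, 1 BO
Blood type counts: 2 Type A, 1 Type AB, 1 Type B
Probability of Type AB: 1/4
Expected count = 1/4 × 384 = 96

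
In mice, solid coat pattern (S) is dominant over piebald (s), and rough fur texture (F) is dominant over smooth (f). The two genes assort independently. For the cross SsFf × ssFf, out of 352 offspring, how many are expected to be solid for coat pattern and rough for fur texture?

Dihybrid cross SsFf × ssFf — consider each gene separately:
coat pattern: Ss × ss → 2 Ss, 2 ss → 2 S_ : 2 ss (out of 4)
fur texture: Ff × Ff → 1 FF, 2 Ff, 1 ff → 3 F_ : 1 ff (out of 4)
Looking for: solid (S_) and rough (F_)
P(solid) = 2/4, P(rough) = 3/4
P(both) = 2/4 × 3/4 = 6/16 = 3/8
Expected count = 3/8 × 352 = 132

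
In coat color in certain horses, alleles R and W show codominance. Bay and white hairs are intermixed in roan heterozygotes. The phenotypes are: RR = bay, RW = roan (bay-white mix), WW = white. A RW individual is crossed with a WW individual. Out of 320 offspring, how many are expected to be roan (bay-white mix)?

Punnett square for RW × WW:
Offspring genotypes: 2 RW, 2 WW
Phenotype counts: 2 roan (bay-white mix), 2 white
roan (bay-white mix): 2 out of 4 → fraction 1/2
Expected count = 1/2 × 320 = 160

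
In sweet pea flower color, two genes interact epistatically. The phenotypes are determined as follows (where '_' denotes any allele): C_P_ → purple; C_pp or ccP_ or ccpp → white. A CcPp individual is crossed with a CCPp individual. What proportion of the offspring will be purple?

Cross: CcPp × CCPp — consider each gene separately:
C gene: Cc × CC → 2 CC, 2 Cc → 4 C_ (out of 4)
P gene: Pp × Pp → 1 PP, 2 Pp, 1 pp → 3 P_ : 1 pp (out of 4)
Genotype classes (out of 4 × 4 = 16): C_P_ = 4×3 = 12; C_pp = 4×1 = 4
Apply the phenotype rules: C_P_ (12) → purple; C_pp (4) → white
Phenotype counts (out of 16): 12 purple, 4 white
purple: 12 out of 16
Probability: 12/16 = 3/4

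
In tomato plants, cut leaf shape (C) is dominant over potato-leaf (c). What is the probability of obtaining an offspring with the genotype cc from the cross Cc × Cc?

Punnett square for Cc × Cc:
Offspring genotypes: 1 CC, 2 Cc, 1 cc
Total offspring: 4
Count with target: 1
Probability: 1/4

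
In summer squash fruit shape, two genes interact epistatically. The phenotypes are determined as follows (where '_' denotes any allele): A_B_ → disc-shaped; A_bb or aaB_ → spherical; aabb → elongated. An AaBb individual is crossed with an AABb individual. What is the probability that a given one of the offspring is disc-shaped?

Cross: AaBb × AABb — consider each gene separately:
A gene: Aa × AA → 2 AA, 2 Aa → 4 A_ (out of 4)
B gene: Bb × Bb → 1 BB, 2 Bb, 1 bb → 3 B_ : 1 bb (out of 4)
Genotype classes (out of 4 × 4 = 16): A_B_ = 4×3 = 12; A_bb = 4×1 = 4
Apply the phenotype rules: A_B_ (12) → disc-shaped; A_bb (4) → spherical
Phenotype counts (out of 16): 12 disc-shaped, 4 spherical
disc-shaped: 12 out of 16
Probability: 12/16 = 3/4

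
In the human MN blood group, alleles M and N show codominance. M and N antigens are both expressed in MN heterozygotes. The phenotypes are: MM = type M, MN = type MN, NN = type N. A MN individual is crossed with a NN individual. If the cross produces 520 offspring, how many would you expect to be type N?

Punnett square for MN × NN:
Offspring genotypes: 2 MN, 2 NN
Phenotype counts: 2 type MN, 2 type N
type N: 2 out of 4 → fraction 1/2
Expected count = 1/2 × 520 = 260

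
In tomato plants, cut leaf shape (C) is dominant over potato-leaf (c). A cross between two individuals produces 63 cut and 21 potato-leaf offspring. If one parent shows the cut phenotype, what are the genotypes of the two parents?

Observed offspring: 63 cut, 21 potato-leaf
The observed ratio simplifies to 3:1. Potato-leaf (cc) offspring appear, so each parent must contribute one c allele. The parent stated to show cut carries C, so it is Cc. The other parent is then either Cc or cc: Cc × cc would give a 1:1 split, whereas Cc × Cc gives 3:1 — matching the data. So both parents are heterozygous (Cc × Cc).
Parent genotypes: Cc × Cc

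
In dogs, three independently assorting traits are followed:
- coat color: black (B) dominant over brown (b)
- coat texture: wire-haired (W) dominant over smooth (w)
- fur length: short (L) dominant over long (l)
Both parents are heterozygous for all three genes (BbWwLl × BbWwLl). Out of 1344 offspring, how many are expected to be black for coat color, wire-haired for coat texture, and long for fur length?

Trihybrid cross: BbWwLl × BbWwLl
Each trait segregates independently with a 3:1 phenotypic ratio, so each gene contributes 3/4 (dominant) or 1/4 (recessive).
Target: black (coat color), wire-haired (coat texture), long (fur length)
Probability = product of independent per-trait probabilities
= 3/4 × 3/4 × 1/4 = 9/64
Expected count = 9/64 × 1344 = 189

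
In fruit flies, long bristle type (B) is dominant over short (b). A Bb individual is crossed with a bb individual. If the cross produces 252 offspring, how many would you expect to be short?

Punnett square for Bb × bb:
Offspring genotypes: 2 Bb, 2 bb
long: 2, short: 2
short: 2 out of 4 → fraction 1/2
Expected count = 1/2 × 252 = 126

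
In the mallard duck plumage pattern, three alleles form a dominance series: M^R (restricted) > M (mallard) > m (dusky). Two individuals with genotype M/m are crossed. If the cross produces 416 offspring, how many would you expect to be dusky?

Cross: M/m × M/m
Allele dominance: M^R > M > m
Offspring genotypes: 1 M/M, 2 M/m, 1 m/m
Phenotype counts: 3 mallard, 1 dusky
dusky: 1 out of 4 → fraction 1/4
Expected count = 1/4 × 416 = 104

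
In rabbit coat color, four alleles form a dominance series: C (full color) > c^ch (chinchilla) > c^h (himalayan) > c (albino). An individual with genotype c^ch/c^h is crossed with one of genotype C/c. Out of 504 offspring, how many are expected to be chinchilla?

Cross: c^ch/c^h × C/c
Allele dominance: C > c^ch > c^h > c
Offspring genotypes: 1 C/c^ch, 1 c^ch/c, 1 C/c^h, 1 c^h/c
Phenotype counts: 2 full color, 1 chinchilla, 1 himalayan
chinchilla: 1 out of 4 → fraction 1/4
Expected count = 1/4 × 504 = 126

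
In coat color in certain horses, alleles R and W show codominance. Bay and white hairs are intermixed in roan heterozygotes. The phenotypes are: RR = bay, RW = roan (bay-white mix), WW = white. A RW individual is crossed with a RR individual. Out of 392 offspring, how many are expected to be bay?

Punnett square for RW × RR:
Offspring genotypes: 2 RR, 2 RW
Phenotype counts: 2 bay, 2 roan (bay-white mix)
bay: 2 out of 4 → fraction 1/2
Expected count = 1/2 × 392 = 196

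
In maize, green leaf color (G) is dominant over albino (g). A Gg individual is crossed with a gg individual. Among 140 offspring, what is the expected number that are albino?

Punnett square for Gg × gg:
Offspring genotypes: 2 Gg, 2 gg
green: 2, albino: 2
albino: 2 out of 4 → fraction 1/2
Expected count = 1/2 × 140 = 70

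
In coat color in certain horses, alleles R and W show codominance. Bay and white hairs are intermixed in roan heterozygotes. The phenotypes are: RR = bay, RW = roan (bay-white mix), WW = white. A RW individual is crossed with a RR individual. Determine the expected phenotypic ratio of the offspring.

Punnett square for RW × RR:
Offspring genotypes: 2 RR, 2 RW
Phenotype counts: 2 bay, 2 roan (bay-white mix)
Ratio: 1 bay : 1 roan (bay-white mix)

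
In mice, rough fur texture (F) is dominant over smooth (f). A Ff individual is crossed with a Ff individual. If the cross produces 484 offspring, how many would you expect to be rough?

Punnett square for Ff × Ff:
Offspring genotypes: 1 FF, 2 Ff, 1 ff
rough: 3, smooth: 1
rough: 3 out of 4 → fraction 3/4
Expected count = 3/4 × 484 = 363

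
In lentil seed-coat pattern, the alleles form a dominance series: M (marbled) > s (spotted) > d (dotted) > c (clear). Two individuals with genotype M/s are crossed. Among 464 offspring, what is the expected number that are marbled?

Cross: M/s × M/s
Allele dominance: M > s > d > c
Offspring genotypes: 1 M/M, 2 M/s, 1 s/s
Phenotype counts: 3 marbled, 1 spotted
marbled: 3 out of 4 → fraction 3/4
Expected count = 3/4 × 464 = 348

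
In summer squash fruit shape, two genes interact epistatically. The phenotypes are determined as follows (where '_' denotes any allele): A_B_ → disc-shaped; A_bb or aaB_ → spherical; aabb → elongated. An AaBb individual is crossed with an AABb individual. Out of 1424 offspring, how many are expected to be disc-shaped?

Cross: AaBb × AABb — consider each gene separately:
A gene: Aa × AA → 2 AA, 2 Aa → 4 A_ (out of 4)
B gene: Bb × Bb → 1 BB, 2 Bb, 1 bb → 3 B_ : 1 bb (out of 4)
Genotype classes (out of 4 × 4 = 16): A_B_ = 4×3 = 12; A_bb = 4×1 = 4
Apply the phenotype rules: A_B_ (12) → disc-shaped; A_bb (4) → spherical
Phenotype counts (out of 16): 12 disc-shaped, 4 spherical
disc-shaped: 12 out of 16 → fraction 3/4
Expected count = 3/4 × 1424 = 1068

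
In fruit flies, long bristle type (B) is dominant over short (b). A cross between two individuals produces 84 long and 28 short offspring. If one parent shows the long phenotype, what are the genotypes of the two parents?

Observed offspring: 84 long, 28 short
The observed ratio simplifies to 3:1. Short (bb) offspring appear, so each parent must contribute one b allele. The parent stated to show long carries B, so it is Bb. The other parent is then either Bb or bb: Bb × bb would give a 1:1 split, whereas Bb × Bb gives 3:1 — matching the data. So both parents are heterozygous (Bb × Bb).
Parent genotypes: Bb × Bb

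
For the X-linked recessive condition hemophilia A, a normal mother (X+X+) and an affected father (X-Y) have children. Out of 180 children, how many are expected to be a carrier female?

Cross: X+X+ × X-Y
Offspring: 2 X+X-, 2 X+Y
Probability of a carrier female: 2/4 = 1/2
Expected count = 1/2 × 180 = 90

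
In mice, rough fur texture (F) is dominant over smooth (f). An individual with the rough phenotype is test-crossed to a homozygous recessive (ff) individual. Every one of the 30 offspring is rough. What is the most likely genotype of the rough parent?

Test cross: ? × ff
All offspring are rough.
If the unknown parent were heterozygous (Ff), about half of 30 offspring would be smooth; none are. The unknown parent is most likely homozygous dominant (FF).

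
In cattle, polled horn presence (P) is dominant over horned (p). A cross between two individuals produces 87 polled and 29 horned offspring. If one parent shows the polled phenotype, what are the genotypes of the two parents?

Observed offspring: 87 polled, 29 horned
The observed ratio simplifies to 3:1. Horned (pp) offspring appear, so each parent must contribute one p allele. The parent stated to show polled carries P, so it is Pp. The other parent is then either Pp or pp: Pp × pp would give a 1:1 split, whereas Pp × Pp gives 3:1 — matching the data. So both parents are heterozygous (Pp × Pp).
Parent genotypes: Pp × Pp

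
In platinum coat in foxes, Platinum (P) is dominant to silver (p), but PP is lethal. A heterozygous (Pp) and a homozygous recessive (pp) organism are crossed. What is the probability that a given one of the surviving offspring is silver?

Cross: Pp × pp
Punnett square offspring (before lethality): 2 Pp, 2 pp
No PP offspring are produced in this cross.
silver: 2 out of 4
Probability: 2/4 = 1/2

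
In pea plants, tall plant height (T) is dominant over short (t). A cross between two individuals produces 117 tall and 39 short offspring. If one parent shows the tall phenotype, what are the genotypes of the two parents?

Observed offspring: 117 tall, 39 short
The observed ratio simplifies to 3:1. Short (tt) offspring appear, so each parent must contribute one t allele. The parent stated to show tall carries T, so it is Tt. The other parent is then either Tt or tt: Tt × tt would give a 1:1 split, whereas Tt × Tt gives 3:1 — matching the data. So both parents are heterozygous (Tt × Tt).
Parent genotypes: Tt × Tt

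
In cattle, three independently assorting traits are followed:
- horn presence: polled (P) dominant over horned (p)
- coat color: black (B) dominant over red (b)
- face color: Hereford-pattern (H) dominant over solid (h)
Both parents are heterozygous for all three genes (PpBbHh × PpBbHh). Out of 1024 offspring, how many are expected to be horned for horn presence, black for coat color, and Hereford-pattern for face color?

Trihybrid cross: PpBbHh × PpBbHh
Each trait segregates independently with a 3:1 phenotypic ratio, so each gene contributes 3/4 (dominant) or 1/4 (recessive).
Target: horned (horn presence), black (coat color), Hereford-pattern (face color)
Probability = product of independent per-trait probabilities
= 1/4 × 3/4 × 3/4 = 9/64
Expected count = 9/64 × 1024 = 144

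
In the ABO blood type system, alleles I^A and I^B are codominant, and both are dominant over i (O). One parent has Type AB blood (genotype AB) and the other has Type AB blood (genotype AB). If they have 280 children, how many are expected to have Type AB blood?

Cross: AB × AB
Possible offspring genotypes: 1 AA, 2 AB, 1 BB
Blood type counts: 1 Type A, 2 Type AB, 1 Type B
Probability of Type AB: 2/4 = 1/2
Expected count = 1/2 × 280 = 140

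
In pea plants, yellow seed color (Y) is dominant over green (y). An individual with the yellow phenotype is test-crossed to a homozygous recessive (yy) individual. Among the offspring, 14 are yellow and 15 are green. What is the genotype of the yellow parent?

Test cross: ? × yy
Offspring: 14 yellow, 15 green — approximately 1:1.
A 1:1 ratio in a test cross indicates the unknown parent is heterozygous (Yy).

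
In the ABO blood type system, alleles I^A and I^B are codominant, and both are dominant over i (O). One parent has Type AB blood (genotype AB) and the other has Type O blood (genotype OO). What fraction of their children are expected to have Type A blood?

Cross: AB × OO
Possible offspring genotypes: 2 AO, 2 BO
Blood type counts: 2 Type A, 2 Type B
Probability of Type A: 2/4 = 1/2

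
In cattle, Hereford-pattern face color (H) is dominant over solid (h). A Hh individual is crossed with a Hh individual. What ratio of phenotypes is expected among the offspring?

Punnett square for Hh × Hh:
Offspring genotypes: 1 HH, 2 Hh, 1 hh
Hereford-pattern: 3, solid: 1
Ratio: 3:1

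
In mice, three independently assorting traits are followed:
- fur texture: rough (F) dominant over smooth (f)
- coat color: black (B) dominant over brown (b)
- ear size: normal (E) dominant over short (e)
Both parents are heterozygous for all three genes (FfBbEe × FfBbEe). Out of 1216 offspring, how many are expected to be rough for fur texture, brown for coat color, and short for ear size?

Trihybrid cross: FfBbEe × FfBbEe
Each trait segregates independently with a 3:1 phenotypic ratio, so each gene contributes 3/4 (dominant) or 1/4 (recessive).
Target: rough (fur texture), brown (coat color), short (ear size)
Probability = product of independent per-trait probabilities
= 3/4 × 1/4 × 1/4 = 3/64
Expected count = 3/64 × 1216 = 57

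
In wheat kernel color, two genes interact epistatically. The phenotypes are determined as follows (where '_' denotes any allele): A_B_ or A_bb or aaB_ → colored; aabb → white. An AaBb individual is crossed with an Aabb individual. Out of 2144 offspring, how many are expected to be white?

Cross: AaBb × Aabb — consider each gene separately:
A gene: Aa × Aa → 1 AA, 2 Aa, 1 aa → 3 A_ : 1 aa (out of 4)
B gene: Bb × bb → 2 Bb, 2 bb → 2 B_ : 2 bb (out of 4)
Genotype classes (out of 4 × 4 = 16): A_B_ = 3×2 = 6; A_bb = 3×2 = 6; aaB_ = 1×2 = 2; aabb = 1×2 = 2
Apply the phenotype rules: A_B_ (6) + A_bb (6) + aaB_ (2) → colored; aabb (2) → white
Phenotype counts (out of 16): 14 colored, 2 white
white: 2 out of 16 → fraction 1/8
Expected count = 1/8 × 2144 = 268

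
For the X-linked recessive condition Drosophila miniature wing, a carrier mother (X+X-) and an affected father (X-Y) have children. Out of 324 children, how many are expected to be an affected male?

Cross: X+X- × X-Y
Offspring: 1 X+X-, 1 X+Y, 1 X-X-, 1 X-Y
Probability of an affected male: 1/4
Expected count = 1/4 × 324 = 81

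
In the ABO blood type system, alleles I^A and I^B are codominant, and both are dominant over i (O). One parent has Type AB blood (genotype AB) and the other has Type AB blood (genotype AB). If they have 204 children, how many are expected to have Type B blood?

Cross: AB × AB
Possible offspring genotypes: 1 AA, 2 AB, 1 BB
Blood type counts: 1 Type A, 2 Type AB, 1 Type B
Probability of Type B: 1/4
Expected count = 1/4 × 204 = 51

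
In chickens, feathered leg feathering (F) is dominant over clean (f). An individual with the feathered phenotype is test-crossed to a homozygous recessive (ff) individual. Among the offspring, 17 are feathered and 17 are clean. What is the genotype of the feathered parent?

Test cross: ? × ff
Offspring: 17 feathered, 17 clean — approximately 1:1.
A 1:1 ratio in a test cross indicates the unknown parent is heterozygous (Ff).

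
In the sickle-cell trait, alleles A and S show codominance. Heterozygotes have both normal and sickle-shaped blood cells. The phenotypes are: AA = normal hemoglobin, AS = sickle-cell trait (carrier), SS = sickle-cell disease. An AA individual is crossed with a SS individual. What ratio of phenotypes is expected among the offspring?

Punnett square for AA × SS:
Offspring genotypes: 4 AS
Phenotype counts: 4 sickle-cell trait (carrier)
Ratio: all sickle-cell trait (carrier)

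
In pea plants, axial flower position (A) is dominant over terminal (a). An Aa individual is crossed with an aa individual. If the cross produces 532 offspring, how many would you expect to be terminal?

Punnett square for Aa × aa:
Offspring genotypes: 2 Aa, 2 aa
axial: 2, terminal: 2
terminal: 2 out of 4 → fraction 1/2
Expected count = 1/2 × 532 = 266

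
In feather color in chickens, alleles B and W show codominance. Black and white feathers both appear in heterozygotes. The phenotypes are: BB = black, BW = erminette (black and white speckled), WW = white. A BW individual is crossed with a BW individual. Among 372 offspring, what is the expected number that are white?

Punnett square for BW × BW:
Offspring genotypes: 1 BB, 2 BW, 1 WW
Phenotype counts: 1 black, 2 erminette (black and white speckled), 1 white
white: 1 out of 4 → fraction 1/4
Expected count = 1/4 × 372 = 93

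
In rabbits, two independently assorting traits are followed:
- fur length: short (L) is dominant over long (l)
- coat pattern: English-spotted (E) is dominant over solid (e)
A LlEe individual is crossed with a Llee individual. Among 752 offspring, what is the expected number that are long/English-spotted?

Dihybrid cross LlEe × Llee — consider each gene separately:
fur length: Ll × Ll → 1 LL, 2 Ll, 1 ll → 3 L_ : 1 ll (out of 4)
coat pattern: Ee × ee → 2 Ee, 2 ee → 2 E_ : 2 ee (out of 4)
Combine (counts out of 4 × 4 = 16): short/English-spotted (L_E_) = 3×2 = 6; short/solid (L_ee) = 3×2 = 6; long/English-spotted (llE_) = 1×2 = 2; long/solid (llee) = 1×2 = 2
Phenotype counts (out of 16): 6 short/English-spotted, 6 short/solid, 2 long/English-spotted, 2 long/solid
long/English-spotted: 2 out of 16 → fraction 1/8
Expected count = 1/8 × 752 = 94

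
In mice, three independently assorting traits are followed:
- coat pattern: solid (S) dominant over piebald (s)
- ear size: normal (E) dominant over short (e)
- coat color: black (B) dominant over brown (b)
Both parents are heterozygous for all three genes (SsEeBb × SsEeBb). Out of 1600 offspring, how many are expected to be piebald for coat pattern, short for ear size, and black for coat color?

Trihybrid cross: SsEeBb × SsEeBb
Each trait segregates independently with a 3:1 phenotypic ratio, so each gene contributes 3/4 (dominant) or 1/4 (recessive).
Target: piebald (coat pattern), short (ear size), black (coat color)
Probability = product of independent per-trait probabilities
= 1/4 × 1/4 × 3/4 = 3/64
Expected count = 3/64 × 1600 = 75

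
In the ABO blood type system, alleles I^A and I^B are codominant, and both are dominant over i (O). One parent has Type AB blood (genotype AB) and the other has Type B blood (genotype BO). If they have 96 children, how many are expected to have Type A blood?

Cross: AB × BO
Possible offspring genotypes: 1 AB, 1 AO, 1 BB, 1 BO
Blood type counts: 1 Type AB, 1 Type A, 2 Type B
Probability of Type A: 1/4
Expected count = 1/4 × 96 = 24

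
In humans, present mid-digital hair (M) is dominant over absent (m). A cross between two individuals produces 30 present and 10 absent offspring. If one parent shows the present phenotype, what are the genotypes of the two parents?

Observed offspring: 30 present, 10 absent
The observed ratio simplifies to 3:1. Absent (mm) offspring appear, so each parent must contribute one m allele. The parent stated to show present carries M, so it is Mm. The other parent is then either Mm or mm: Mm × mm would give a 1:1 split, whereas Mm × Mm gives 3:1 — matching the data. So both parents are heterozygous (Mm × Mm).
Parent genotypes: Mm × Mm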